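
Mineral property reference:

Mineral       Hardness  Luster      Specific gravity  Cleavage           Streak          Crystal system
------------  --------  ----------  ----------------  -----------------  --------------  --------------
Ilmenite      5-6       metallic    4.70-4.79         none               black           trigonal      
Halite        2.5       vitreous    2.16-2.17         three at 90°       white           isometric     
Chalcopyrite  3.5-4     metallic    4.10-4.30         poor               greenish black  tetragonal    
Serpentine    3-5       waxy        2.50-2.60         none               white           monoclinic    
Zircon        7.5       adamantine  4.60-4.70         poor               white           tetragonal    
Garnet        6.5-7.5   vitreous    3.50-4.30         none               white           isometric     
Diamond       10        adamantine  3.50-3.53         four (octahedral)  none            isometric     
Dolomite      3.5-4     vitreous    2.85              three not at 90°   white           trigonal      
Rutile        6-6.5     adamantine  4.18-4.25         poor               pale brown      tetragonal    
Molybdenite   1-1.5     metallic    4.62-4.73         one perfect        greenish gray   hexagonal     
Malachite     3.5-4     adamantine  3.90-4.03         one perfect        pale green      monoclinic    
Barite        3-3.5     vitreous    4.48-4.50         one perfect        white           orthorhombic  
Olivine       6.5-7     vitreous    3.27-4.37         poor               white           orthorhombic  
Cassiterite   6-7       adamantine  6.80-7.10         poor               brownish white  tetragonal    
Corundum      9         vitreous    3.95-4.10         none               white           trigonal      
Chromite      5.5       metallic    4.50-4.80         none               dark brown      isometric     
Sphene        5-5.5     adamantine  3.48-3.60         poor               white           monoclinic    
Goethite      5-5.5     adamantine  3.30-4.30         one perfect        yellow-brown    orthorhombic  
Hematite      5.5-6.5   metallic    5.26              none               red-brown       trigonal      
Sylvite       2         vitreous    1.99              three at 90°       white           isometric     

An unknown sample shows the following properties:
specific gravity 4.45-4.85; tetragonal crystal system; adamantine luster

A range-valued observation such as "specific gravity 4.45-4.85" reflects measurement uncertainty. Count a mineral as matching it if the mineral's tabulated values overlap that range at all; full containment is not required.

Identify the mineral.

Zircon

Specific gravity 4.45-4.85 — leaves Ilmenite, Zircon, Molybdenite, Barite, Chromite.
Tetragonal crystal system — leaves Zircon.
Adamantine luster — consistent with all remaining minerals.
Only Zircon satisfies all observations.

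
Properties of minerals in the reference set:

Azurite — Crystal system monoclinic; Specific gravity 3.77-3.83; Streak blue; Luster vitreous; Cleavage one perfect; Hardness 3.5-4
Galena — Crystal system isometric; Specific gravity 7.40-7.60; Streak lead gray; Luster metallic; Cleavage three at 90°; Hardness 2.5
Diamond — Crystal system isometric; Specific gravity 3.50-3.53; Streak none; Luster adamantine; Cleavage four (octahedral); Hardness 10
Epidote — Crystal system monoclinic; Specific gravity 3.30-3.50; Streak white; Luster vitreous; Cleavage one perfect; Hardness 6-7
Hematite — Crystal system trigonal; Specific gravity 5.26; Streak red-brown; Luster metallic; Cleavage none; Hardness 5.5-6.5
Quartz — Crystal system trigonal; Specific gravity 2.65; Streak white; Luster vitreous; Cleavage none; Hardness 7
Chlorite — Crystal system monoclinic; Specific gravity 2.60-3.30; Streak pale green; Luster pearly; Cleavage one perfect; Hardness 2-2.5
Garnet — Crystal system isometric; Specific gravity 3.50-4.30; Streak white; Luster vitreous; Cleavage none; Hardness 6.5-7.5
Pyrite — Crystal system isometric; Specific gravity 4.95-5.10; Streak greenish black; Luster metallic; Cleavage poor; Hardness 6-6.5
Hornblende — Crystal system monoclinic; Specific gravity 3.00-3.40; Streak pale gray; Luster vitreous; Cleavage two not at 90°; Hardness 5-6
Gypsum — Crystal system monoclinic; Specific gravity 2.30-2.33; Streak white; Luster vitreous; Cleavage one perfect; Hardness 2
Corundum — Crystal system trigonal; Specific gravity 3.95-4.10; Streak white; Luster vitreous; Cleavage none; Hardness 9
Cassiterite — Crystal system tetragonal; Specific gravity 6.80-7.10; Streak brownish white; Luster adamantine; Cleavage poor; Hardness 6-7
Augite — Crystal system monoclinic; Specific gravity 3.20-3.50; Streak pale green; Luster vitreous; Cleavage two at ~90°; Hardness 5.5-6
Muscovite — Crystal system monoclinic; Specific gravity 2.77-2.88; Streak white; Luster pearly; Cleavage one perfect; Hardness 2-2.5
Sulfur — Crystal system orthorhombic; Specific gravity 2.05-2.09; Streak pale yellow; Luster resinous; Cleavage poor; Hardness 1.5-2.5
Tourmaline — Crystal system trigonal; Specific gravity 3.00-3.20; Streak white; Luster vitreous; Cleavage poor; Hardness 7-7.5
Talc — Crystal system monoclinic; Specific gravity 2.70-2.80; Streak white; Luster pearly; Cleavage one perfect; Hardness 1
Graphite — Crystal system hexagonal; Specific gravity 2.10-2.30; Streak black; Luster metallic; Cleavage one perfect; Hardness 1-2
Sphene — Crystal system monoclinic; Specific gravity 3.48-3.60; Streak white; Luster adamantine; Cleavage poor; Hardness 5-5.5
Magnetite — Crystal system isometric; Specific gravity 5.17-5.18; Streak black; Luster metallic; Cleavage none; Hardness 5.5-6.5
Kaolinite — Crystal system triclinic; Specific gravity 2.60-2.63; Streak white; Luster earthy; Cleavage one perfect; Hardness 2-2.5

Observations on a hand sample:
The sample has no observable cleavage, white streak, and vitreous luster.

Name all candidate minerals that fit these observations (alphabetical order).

Corundum, Garnet, Quartz

No observable cleavage: narrows the field to Hematite, Quartz, Garnet, Corundum, Magnetite.
White streak rules out Hematite, Magnetite.
Vitreous luster: consistent with all remaining minerals.
Consistent with every observation: Corundum, Garnet, Quartz.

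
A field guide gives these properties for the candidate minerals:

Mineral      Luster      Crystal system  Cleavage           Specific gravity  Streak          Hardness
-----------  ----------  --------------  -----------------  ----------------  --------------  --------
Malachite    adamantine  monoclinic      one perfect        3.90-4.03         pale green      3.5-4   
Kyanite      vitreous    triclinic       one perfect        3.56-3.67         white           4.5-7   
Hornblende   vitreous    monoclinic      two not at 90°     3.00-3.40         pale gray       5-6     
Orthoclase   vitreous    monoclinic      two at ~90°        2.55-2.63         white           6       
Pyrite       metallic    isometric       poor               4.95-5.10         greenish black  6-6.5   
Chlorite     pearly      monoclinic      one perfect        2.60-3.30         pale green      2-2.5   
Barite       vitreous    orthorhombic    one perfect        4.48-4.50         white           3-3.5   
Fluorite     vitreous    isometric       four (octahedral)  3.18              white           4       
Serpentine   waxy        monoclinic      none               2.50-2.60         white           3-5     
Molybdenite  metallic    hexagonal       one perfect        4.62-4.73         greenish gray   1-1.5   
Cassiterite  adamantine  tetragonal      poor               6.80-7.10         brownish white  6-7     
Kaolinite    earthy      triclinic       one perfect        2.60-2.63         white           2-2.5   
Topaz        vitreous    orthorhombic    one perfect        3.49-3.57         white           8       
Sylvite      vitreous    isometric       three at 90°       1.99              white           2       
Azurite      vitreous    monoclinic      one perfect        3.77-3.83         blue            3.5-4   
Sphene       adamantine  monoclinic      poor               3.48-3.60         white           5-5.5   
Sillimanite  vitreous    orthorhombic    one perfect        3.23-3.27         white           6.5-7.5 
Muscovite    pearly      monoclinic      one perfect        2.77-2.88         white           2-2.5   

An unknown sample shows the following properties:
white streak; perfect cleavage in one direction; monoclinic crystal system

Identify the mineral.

Muscovite

White streak: only Kyanite, Orthoclase, Barite, Fluorite, Serpentine, Kaolinite, Topaz, Sylvite, Sphene, Sillimanite, Muscovite remain.
Perfect cleavage in one direction is inconsistent with Orthoclase, Fluorite, Serpentine, Sylvite, Sphene.
Monoclinic crystal system: narrows the field to Muscovite.
The only mineral consistent with every observation is Muscovite.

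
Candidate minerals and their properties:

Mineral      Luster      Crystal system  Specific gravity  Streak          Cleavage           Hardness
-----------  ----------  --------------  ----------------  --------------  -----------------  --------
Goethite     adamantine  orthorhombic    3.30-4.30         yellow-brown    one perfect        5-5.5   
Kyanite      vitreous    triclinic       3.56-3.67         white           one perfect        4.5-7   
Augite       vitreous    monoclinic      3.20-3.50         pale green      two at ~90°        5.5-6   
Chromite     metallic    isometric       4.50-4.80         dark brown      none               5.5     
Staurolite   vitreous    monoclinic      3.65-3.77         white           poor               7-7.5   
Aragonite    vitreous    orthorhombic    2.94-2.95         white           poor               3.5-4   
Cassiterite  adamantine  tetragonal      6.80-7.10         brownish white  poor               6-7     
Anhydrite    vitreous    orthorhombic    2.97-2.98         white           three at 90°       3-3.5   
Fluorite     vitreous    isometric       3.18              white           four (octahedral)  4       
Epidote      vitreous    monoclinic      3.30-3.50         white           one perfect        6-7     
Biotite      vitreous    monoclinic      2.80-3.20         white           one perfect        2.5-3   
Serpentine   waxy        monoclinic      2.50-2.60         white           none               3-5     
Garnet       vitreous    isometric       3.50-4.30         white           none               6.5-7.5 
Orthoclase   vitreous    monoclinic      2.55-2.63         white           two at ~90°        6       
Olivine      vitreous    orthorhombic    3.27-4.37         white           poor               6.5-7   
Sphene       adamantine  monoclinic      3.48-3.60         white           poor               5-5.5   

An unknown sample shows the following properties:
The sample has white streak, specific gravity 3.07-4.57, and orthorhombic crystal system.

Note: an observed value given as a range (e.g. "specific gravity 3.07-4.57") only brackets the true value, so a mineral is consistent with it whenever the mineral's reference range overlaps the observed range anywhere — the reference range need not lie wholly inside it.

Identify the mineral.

Olivine

White streak rules out Goethite, Augite, Chromite, Cassiterite.
Specific gravity 3.07-4.57 rules out Aragonite, Anhydrite, Serpentine, Orthoclase.
Orthorhombic crystal system — narrows the field to Olivine.
Olivine is the sole remaining match.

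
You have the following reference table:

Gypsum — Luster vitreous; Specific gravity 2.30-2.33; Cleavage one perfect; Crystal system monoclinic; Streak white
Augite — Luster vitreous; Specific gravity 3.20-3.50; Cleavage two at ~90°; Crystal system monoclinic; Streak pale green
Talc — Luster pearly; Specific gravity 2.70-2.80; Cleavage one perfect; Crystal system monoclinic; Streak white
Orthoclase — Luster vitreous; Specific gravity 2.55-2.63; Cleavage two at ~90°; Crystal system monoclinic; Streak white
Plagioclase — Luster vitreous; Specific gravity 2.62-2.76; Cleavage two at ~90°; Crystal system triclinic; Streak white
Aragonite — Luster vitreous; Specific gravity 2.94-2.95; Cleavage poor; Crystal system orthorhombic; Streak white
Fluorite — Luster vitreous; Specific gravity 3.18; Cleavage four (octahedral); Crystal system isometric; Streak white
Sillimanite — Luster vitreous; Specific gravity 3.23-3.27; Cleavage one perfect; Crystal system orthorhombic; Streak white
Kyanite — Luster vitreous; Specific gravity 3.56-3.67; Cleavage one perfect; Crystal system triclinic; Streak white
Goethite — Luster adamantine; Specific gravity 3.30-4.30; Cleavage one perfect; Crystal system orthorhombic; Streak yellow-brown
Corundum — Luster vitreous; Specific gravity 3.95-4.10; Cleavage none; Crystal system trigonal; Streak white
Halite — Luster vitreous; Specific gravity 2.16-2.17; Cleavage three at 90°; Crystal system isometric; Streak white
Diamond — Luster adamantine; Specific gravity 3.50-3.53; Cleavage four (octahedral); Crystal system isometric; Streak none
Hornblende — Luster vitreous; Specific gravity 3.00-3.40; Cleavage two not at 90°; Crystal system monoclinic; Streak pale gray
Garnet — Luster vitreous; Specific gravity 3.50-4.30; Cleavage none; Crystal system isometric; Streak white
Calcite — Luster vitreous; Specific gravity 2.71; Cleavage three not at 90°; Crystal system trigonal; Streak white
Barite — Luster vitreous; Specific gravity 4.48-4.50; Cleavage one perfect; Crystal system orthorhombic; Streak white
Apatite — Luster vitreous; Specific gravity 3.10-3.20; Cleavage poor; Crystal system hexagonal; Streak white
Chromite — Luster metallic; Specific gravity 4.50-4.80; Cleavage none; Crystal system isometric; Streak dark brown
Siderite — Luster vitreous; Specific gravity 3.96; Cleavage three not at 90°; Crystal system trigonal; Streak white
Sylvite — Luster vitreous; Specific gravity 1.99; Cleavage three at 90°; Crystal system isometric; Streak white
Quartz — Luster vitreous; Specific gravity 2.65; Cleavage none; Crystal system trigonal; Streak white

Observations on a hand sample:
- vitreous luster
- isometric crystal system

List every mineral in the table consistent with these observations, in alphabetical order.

Fluorite, Garnet, Halite, Sylvite

Vitreous luster excludes Talc, Goethite, Diamond, Chromite.
Isometric crystal system: leaves Fluorite, Halite, Garnet, Sylvite.
Consistent with every observation: Fluorite, Garnet, Halite, Sylvite.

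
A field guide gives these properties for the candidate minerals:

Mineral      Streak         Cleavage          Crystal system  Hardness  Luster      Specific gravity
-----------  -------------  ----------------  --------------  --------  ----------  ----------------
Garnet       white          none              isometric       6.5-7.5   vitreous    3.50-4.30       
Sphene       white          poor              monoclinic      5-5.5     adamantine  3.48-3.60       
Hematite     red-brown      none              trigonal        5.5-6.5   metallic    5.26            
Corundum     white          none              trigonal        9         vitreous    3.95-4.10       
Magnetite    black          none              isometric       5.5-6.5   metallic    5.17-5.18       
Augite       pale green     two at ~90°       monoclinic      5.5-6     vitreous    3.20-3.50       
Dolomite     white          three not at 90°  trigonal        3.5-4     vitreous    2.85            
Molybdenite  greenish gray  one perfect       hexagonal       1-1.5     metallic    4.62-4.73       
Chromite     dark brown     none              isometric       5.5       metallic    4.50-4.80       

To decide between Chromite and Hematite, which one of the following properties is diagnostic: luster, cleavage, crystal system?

crystal system

Luster: both metallic — identical.
Cleavage: both none — identical.
Crystal system: Chromite isometric, Hematite trigonal — different.
Crystal system is the diagnostic property here.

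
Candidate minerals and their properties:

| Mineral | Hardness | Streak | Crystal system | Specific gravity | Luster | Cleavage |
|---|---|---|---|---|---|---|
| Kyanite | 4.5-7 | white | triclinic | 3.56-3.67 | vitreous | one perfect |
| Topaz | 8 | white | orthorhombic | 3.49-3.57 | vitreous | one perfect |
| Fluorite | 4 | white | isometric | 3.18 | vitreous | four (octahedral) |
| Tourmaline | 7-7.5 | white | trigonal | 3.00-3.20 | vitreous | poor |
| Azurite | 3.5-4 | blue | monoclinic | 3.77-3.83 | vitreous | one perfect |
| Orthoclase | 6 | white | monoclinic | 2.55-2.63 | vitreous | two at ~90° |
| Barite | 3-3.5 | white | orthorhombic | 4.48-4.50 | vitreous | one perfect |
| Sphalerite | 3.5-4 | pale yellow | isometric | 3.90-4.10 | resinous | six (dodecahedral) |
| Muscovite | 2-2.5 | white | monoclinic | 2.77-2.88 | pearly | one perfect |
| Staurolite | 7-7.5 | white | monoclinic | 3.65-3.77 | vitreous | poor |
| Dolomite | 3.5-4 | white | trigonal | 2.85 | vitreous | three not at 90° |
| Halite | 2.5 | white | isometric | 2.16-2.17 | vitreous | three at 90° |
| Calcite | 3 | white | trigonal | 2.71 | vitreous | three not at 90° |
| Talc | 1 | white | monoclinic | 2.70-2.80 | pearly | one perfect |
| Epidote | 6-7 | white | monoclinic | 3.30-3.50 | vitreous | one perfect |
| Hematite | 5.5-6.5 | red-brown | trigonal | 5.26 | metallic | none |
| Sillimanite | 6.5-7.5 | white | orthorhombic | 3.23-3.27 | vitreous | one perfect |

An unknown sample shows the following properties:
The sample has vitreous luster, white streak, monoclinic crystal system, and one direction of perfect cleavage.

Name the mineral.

Vitreous luster rules out Sphalerite, Muscovite, Talc, Hematite.
White streak eliminates Azurite.
Monoclinic crystal system — leaves Orthoclase, Staurolite, Epidote.
One direction of perfect cleavage — leaves Epidote.
The only mineral consistent with every observation is Epidote.

Epidote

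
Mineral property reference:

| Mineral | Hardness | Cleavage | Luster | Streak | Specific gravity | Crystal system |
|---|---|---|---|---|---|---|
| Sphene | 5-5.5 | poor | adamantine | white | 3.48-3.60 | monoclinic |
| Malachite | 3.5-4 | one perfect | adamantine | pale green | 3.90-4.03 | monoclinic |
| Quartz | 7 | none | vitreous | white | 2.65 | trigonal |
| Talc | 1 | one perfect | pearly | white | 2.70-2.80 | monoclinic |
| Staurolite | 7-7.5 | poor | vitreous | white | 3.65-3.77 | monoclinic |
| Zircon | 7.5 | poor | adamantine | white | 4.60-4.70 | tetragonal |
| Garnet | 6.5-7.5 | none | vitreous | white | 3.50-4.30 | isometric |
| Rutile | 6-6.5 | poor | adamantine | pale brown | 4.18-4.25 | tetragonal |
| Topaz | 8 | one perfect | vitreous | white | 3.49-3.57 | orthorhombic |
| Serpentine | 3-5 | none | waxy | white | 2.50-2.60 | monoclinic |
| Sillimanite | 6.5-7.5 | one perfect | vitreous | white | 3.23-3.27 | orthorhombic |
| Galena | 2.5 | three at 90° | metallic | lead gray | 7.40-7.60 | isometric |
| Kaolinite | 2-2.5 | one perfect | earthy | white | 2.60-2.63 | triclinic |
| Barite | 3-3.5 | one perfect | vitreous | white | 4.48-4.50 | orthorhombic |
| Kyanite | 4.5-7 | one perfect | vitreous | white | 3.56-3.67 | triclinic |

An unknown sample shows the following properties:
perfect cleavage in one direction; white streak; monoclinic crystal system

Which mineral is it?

Talc

Perfect cleavage in one direction: leaves Malachite, Talc, Topaz, Sillimanite, Kaolinite, Barite, Kyanite.
White streak eliminates Malachite.
Monoclinic crystal system: leaves Talc.
Talc is the sole remaining match.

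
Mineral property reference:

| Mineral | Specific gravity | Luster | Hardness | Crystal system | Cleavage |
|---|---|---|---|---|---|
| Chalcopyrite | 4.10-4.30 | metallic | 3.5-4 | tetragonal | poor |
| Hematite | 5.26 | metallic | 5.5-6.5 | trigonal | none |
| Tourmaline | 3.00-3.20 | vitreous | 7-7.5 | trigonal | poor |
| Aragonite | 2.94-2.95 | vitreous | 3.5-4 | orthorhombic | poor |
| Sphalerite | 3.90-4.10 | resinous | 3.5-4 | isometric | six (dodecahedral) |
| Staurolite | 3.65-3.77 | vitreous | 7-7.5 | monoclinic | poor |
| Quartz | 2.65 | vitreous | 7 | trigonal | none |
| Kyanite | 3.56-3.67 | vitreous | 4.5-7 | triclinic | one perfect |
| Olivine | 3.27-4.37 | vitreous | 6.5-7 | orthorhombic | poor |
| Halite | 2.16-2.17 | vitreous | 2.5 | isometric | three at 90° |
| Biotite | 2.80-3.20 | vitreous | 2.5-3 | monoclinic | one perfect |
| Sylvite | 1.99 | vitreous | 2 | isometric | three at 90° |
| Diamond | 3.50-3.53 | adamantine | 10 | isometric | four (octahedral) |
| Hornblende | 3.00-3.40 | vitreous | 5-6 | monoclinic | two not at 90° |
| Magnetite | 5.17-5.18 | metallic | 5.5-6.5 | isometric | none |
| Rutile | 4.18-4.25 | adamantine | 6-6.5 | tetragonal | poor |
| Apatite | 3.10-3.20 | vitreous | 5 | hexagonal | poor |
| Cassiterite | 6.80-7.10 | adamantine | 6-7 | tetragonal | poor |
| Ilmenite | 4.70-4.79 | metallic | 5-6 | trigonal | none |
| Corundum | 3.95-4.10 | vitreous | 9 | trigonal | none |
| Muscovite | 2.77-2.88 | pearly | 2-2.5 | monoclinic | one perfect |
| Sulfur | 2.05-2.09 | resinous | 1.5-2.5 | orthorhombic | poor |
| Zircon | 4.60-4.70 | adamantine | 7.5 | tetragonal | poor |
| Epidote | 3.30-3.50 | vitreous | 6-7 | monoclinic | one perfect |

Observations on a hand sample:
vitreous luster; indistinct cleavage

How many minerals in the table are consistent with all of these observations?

Vitreous luster — Tourmaline, Aragonite, Staurolite, Quartz, Kyanite, Olivine, Halite, Biotite, Sylvite, Hornblende, Apatite, Corundum, Epidote remain.
Indistinct cleavage — only Tourmaline, Aragonite, Staurolite, Olivine, Apatite remain.
The minerals that satisfy all observations are Apatite, Aragonite, Olivine, Staurolite, Tourmaline.
That is 5 minerals.

5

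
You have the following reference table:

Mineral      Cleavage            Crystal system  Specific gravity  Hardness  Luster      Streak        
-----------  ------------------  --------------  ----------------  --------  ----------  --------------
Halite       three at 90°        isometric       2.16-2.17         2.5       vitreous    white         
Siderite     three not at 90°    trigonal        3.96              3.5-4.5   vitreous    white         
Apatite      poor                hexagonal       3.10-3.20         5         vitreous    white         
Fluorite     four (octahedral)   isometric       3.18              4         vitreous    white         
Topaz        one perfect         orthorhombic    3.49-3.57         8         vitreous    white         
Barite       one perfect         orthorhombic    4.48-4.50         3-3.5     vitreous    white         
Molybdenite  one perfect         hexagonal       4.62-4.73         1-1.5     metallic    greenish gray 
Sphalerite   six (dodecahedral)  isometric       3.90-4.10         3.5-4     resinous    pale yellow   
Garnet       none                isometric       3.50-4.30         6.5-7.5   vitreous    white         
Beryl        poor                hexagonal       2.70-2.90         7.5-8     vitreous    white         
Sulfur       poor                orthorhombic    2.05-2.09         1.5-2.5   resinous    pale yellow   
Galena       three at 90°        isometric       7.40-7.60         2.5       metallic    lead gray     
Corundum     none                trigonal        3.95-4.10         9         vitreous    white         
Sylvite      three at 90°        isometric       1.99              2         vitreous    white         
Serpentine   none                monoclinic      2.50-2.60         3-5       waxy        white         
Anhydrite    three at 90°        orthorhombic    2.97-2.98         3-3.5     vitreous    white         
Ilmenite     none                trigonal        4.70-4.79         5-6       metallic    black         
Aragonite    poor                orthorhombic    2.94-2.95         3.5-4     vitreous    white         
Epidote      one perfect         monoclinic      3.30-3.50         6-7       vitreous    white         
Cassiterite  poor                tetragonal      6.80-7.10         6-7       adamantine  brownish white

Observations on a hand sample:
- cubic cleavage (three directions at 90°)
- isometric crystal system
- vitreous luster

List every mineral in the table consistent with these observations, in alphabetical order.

Cubic cleavage (three directions at 90°) — only Halite, Galena, Sylvite, Anhydrite remain.
Isometric crystal system rules out Anhydrite.
Vitreous luster eliminates Galena.
Remaining candidates: Halite, Sylvite.

Halite, Sylvite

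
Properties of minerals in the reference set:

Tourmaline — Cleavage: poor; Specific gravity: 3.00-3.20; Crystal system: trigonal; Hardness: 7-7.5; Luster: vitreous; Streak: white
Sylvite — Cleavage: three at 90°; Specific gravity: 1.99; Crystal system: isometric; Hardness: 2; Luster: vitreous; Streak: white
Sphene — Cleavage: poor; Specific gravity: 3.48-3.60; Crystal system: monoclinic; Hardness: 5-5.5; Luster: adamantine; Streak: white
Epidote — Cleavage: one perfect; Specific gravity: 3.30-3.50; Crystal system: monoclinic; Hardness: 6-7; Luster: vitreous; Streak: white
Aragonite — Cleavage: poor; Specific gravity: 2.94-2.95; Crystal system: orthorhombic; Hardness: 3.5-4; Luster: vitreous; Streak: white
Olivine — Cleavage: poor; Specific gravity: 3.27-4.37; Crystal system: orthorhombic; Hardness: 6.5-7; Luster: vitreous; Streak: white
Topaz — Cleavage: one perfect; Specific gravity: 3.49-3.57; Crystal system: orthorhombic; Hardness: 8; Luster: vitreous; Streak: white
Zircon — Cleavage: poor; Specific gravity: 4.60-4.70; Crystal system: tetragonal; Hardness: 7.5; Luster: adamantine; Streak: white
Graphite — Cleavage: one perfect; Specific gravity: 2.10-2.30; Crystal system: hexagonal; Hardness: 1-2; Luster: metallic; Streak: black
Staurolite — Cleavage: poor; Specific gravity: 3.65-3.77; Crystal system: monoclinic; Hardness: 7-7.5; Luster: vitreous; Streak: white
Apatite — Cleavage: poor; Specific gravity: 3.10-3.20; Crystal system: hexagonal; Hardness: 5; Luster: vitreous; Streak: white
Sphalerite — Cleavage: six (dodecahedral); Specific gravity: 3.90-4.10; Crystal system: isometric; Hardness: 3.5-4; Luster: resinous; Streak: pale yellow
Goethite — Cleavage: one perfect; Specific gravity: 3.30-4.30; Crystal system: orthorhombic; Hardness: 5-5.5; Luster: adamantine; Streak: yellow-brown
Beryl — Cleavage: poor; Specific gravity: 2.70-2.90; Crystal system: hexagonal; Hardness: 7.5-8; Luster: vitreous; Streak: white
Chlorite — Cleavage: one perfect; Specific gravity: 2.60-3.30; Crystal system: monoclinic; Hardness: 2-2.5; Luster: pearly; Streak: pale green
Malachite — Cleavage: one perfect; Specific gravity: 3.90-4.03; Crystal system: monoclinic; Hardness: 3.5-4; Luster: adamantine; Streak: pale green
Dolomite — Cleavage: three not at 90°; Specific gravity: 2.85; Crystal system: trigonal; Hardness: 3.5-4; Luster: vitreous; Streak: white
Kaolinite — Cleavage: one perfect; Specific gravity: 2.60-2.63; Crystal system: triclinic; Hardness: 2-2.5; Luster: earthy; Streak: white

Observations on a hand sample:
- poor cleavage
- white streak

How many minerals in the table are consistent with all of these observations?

Poor cleavage: narrows the field to Tourmaline, Sphene, Aragonite, Olivine, Zircon, Staurolite, Apatite, Beryl.
White streak: all remaining candidates fit.
Consistent with every observation: Apatite, Aragonite, Beryl, Olivine, Sphene, Staurolite, Tourmaline, Zircon.
That is 8 minerals.

8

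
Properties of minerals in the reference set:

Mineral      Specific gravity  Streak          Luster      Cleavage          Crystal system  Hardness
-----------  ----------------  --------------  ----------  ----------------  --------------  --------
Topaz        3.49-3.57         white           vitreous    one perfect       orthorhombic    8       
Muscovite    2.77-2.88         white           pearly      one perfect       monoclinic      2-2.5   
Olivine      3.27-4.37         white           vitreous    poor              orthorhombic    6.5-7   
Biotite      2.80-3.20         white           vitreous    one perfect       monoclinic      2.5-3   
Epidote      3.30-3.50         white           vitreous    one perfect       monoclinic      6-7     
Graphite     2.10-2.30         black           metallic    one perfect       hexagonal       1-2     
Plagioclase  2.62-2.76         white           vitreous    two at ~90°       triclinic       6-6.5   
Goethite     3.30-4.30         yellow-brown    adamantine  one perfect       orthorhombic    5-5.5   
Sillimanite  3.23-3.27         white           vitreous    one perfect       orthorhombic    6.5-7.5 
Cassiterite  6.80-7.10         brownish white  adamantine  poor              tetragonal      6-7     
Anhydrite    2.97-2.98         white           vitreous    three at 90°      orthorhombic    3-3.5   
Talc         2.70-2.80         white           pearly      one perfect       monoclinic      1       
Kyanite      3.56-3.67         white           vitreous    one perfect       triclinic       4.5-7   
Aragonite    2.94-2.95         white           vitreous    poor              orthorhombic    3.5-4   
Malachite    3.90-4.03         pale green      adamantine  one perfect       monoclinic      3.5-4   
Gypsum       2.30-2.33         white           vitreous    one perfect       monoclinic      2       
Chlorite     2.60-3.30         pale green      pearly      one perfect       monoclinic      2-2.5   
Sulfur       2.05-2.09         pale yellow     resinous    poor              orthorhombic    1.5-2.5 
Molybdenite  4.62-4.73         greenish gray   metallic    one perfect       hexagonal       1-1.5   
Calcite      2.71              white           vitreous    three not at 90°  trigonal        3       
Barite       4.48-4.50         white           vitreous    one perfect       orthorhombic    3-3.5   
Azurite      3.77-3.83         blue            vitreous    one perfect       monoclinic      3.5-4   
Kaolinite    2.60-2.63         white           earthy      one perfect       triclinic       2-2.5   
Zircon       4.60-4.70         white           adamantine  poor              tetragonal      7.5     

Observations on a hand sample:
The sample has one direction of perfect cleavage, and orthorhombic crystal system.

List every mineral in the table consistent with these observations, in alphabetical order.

One direction of perfect cleavage: only Topaz, Muscovite, Biotite, Epidote, Graphite, Goethite, Sillimanite, Talc, Kyanite, Malachite, Gypsum, Chlorite, Molybdenite, Barite, Azurite, Kaolinite remain.
Orthorhombic crystal system: narrows the field to Topaz, Goethite, Sillimanite, Barite.
Remaining candidates: Barite, Goethite, Sillimanite, Topaz.

Barite, Goethite, Sillimanite, Topaz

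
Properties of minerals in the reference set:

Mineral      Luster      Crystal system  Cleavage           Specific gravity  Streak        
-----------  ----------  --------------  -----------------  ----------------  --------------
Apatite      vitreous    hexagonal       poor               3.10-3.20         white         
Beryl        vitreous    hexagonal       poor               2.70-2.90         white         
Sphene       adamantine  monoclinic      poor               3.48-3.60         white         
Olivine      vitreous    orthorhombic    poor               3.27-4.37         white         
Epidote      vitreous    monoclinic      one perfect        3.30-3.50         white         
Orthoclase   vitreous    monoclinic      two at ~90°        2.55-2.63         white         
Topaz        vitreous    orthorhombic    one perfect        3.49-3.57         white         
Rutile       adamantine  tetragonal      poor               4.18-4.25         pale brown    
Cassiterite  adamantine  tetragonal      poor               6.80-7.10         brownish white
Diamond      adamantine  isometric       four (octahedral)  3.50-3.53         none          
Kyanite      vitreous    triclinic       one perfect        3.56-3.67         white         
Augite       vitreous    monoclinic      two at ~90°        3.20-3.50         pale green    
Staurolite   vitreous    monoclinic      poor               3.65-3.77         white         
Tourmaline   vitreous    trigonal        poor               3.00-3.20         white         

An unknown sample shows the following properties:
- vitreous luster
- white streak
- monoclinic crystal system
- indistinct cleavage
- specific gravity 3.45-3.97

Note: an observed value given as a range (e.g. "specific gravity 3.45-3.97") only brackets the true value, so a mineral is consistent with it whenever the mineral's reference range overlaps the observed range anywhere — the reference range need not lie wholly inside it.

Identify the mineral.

Staurolite

Vitreous luster rules out Sphene, Rutile, Cassiterite, Diamond.
White streak rules out Augite.
Monoclinic crystal system — leaves Epidote, Orthoclase, Staurolite.
Indistinct cleavage — leaves Staurolite.
Specific gravity 3.45-3.97 — every remaining candidate is consistent.
Only Staurolite satisfies all observations.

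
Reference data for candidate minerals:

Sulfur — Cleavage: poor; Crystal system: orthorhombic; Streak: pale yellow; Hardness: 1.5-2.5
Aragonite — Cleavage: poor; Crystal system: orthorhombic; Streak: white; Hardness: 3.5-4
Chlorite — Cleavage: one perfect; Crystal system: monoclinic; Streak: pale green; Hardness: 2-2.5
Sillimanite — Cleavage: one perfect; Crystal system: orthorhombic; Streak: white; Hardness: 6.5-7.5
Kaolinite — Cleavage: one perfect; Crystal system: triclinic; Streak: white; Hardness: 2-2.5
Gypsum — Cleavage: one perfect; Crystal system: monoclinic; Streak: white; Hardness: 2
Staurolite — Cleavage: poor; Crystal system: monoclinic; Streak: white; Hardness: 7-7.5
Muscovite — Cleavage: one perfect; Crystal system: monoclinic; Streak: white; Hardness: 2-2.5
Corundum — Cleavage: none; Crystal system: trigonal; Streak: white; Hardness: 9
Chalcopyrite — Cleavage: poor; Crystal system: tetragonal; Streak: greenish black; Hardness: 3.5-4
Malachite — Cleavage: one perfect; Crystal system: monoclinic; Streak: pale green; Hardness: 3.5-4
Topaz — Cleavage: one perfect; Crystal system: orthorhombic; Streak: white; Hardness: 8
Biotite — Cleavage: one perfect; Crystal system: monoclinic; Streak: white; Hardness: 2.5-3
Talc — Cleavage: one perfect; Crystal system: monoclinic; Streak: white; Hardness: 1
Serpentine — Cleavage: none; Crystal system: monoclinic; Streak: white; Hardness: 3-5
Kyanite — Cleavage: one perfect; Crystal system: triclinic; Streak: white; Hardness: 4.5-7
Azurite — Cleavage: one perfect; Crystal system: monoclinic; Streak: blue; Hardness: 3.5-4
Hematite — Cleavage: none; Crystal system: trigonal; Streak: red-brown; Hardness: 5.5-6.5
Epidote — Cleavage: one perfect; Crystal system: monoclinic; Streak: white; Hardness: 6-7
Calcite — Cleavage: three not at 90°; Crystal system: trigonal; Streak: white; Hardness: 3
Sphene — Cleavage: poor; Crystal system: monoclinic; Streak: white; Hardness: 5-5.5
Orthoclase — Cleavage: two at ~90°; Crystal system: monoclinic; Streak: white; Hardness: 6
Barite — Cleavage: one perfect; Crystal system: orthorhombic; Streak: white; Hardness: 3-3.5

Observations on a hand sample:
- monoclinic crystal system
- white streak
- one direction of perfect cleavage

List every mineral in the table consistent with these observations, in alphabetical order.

Biotite, Epidote, Gypsum, Muscovite, Talc

Monoclinic crystal system — leaves Chlorite, Gypsum, Staurolite, Muscovite, Malachite, Biotite, Talc, Serpentine, Azurite, Epidote, Sphene, Orthoclase.
White streak rules out Chlorite, Malachite, Azurite.
One direction of perfect cleavage eliminates Staurolite, Serpentine, Sphene, Orthoclase.
Remaining candidates: Biotite, Epidote, Gypsum, Muscovite, Talc.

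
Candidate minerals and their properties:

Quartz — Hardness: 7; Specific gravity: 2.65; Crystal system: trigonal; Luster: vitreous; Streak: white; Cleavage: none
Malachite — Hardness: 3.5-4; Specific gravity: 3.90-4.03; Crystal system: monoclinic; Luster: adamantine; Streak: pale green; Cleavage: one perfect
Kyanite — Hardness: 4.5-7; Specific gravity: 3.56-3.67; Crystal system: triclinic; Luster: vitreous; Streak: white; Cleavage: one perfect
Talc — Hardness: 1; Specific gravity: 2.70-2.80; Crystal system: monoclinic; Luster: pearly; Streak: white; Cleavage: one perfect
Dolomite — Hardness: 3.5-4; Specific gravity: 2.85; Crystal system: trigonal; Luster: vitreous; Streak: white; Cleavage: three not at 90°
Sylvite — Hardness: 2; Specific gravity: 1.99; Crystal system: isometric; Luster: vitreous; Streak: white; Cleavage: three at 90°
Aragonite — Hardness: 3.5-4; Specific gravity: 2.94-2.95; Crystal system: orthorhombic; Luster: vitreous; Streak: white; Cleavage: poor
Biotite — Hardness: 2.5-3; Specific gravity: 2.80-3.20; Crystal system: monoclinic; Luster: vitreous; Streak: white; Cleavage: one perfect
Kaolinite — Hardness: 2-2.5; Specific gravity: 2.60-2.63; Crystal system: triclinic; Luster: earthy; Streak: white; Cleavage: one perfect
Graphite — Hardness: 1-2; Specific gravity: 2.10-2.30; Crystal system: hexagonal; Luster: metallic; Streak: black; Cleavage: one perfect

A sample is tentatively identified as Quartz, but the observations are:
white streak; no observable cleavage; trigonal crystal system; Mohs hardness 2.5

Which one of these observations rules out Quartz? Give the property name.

White streak: Quartz has white streak — within range.
No observable cleavage: Quartz has cleavage none — within range.
Trigonal crystal system: Quartz has trigonal system — within range.
Mohs hardness 2.5: Quartz has hardness 7 — inconsistent.
The hardness is the one property that does not fit.

hardness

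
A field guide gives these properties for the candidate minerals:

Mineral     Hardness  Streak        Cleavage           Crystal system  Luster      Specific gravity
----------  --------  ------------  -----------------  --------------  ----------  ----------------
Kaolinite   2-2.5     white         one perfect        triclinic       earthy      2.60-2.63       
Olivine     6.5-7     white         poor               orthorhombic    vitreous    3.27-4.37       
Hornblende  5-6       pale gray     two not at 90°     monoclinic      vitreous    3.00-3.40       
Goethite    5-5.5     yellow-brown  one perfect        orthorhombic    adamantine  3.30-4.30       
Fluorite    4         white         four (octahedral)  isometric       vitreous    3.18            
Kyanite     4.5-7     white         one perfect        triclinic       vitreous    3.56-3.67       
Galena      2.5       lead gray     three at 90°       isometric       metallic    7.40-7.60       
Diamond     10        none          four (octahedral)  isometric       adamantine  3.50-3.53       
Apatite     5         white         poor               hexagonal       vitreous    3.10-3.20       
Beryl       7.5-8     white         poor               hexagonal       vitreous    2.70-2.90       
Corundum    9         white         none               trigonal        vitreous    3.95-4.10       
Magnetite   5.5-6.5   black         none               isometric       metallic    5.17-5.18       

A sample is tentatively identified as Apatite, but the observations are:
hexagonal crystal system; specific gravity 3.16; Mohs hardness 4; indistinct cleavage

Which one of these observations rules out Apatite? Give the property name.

hardness

Hexagonal crystal system: Apatite has hexagonal system — agrees.
Specific gravity 3.16: Apatite has SG 3.10-3.20 — agrees.
Mohs hardness 4: Apatite has hardness 5 — outside the reference range.
Indistinct cleavage: Apatite has cleavage poor — agrees.
The hardness is the one property that does not fit.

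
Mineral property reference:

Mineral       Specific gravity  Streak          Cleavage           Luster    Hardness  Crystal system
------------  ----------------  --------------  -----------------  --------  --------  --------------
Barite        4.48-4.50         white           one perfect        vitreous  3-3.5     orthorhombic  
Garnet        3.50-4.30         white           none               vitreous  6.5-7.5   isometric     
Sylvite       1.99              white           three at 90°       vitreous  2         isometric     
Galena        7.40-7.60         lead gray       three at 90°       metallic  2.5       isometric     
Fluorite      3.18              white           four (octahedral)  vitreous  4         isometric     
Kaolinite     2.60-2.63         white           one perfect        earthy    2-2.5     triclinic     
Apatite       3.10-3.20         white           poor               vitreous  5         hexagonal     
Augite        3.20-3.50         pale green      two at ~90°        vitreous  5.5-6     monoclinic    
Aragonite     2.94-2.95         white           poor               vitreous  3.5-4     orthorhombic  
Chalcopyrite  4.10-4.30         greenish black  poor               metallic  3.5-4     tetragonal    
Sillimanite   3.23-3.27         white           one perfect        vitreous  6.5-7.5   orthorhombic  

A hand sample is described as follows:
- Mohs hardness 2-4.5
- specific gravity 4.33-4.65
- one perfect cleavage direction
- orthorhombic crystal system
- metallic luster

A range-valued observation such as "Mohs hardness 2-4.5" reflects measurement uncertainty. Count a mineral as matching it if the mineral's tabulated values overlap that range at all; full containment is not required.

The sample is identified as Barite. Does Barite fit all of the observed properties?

Mohs hardness 2-4.5 — fits Barite (hardness 3-3.5).
Specific gravity 4.33-4.65 — fits Barite (SG 4.48-4.50).
One perfect cleavage direction — fits Barite (cleavage one perfect).
Orthorhombic crystal system — fits Barite (orthorhombic system).
Metallic luster — Barite has vitreous luster; inconsistent.
The luster observation rules out Barite.

No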